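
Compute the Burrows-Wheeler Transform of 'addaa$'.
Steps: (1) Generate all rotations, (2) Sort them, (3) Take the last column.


Rotations (sorted):
  0: $addaa -> last char: a
  1: a$adda -> last char: a
  2: aa$add -> last char: d
  3: addaa$ -> last char: $
  4: daa$ad -> last char: d
  5: ddaa$a -> last char: a


BWT = aad$da


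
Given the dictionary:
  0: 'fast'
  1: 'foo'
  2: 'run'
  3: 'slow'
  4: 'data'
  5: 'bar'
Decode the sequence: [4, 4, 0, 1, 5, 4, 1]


Look up each index in the dictionary:
  4 -> 'data'
  4 -> 'data'
  0 -> 'fast'
  1 -> 'foo'
  5 -> 'bar'
  4 -> 'data'
  1 -> 'foo'

Decoded: "data data fast foo bar data foo"


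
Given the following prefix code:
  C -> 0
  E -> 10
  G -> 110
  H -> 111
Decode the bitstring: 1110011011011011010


Decoding step by step:
Bits 111 -> H
Bits 0 -> C
Bits 0 -> C
Bits 110 -> G
Bits 110 -> G
Bits 110 -> G
Bits 110 -> G
Bits 10 -> E


Decoded message: HCCGGGGE


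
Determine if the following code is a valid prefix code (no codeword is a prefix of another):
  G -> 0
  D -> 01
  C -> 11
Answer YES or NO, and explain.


Checking each pair (does one codeword prefix another?):
  G='0' vs D='01': prefix -- VIOLATION

NO -- this is NOT a valid prefix code. G (0) is a prefix of D (01).


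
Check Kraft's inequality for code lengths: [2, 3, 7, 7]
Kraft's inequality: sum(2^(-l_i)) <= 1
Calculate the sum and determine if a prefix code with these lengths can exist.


Sum = 2^(-2) + 2^(-3) + 2^(-7) + 2^(-7)
    = 0.25 + 0.125 + 0.0078125 + 0.0078125
    = 50/128 = 0.390625
Since 0.390625 <= 1, Kraft's inequality IS satisfied.
A prefix code with these lengths CAN exist.

Kraft sum = 0.390625. Satisfied.


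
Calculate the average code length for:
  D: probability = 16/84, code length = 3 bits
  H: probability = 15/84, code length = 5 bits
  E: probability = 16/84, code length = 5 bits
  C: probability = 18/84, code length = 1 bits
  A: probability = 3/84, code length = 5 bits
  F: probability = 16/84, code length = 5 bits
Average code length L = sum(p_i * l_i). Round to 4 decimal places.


Weighted contributions p_i * l_i:
  D: (16/84) * 3 = 48/84
  H: (15/84) * 5 = 75/84
  E: (16/84) * 5 = 80/84
  C: (18/84) * 1 = 18/84
  A: (3/84) * 5 = 15/84
  F: (16/84) * 5 = 80/84
Sum = (48 + 75 + 80 + 18 + 15 + 80)/84 = 316/84

L = 316/84 = 3.7619 bits/symbol


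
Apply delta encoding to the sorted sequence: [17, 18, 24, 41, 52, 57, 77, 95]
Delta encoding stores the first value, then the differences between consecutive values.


First value: 17
Deltas:
  18 - 17 = 1
  24 - 18 = 6
  41 - 24 = 17
  52 - 41 = 11
  57 - 52 = 5
  77 - 57 = 20
  95 - 77 = 18


Delta encoded: [17, 1, 6, 17, 11, 5, 20, 18]


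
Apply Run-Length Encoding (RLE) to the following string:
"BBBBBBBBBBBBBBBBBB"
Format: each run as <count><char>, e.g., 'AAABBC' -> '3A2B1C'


Scanning runs left to right:
  i=0: run of 'B' x 18 -> '18B'

RLE = 18B


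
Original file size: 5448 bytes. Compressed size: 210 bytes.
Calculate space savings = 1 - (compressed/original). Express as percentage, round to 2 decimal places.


ratio = compressed/original = 210/5448 = 0.038546
savings = 1 - ratio = 1 - 0.038546 = 0.961454
as a percentage: 0.961454 * 100 = 96.15%

Space savings = 1 - 210/5448 = 96.15%


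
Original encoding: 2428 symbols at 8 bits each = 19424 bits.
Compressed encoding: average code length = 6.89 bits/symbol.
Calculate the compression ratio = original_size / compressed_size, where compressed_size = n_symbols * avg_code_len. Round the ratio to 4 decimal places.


original_size = n_symbols * orig_bits = 2428 * 8 = 19424 bits
compressed_size = n_symbols * avg_code_len = 2428 * 6.89 = 16728.92 bits
ratio = original_size / compressed_size = 19424 / 16728.92 = 1.1611

Compression ratio = 1.1611


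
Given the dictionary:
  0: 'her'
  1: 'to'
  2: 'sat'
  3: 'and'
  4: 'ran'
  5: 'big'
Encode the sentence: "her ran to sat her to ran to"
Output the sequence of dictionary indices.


Look up each word in the dictionary:
  'her' -> 0
  'ran' -> 4
  'to' -> 1
  'sat' -> 2
  'her' -> 0
  'to' -> 1
  'ran' -> 4
  'to' -> 1

Encoded: [0, 4, 1, 2, 0, 1, 4, 1]


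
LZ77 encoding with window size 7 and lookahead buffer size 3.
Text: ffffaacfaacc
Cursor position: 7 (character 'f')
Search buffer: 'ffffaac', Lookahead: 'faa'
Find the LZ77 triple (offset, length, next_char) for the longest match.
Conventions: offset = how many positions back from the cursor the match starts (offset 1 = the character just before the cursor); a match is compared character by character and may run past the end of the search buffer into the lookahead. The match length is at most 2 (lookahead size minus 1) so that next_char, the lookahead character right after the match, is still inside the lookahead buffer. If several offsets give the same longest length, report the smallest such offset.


Try each offset into the search buffer:
  offset=1 (pos 6, char 'c'): match length 0
  offset=2 (pos 5, char 'a'): match length 0
  offset=3 (pos 4, char 'a'): match length 0
  offset=4 (pos 3, char 'f'): match length 2
  offset=5 (pos 2, char 'f'): match length 1
  offset=6 (pos 1, char 'f'): match length 1
  offset=7 (pos 0, char 'f'): match length 1
Longest match has length 2 at offset 4.
next_char = character at position 7 + 2 = 9 -> 'a'

Best match: offset=4, length=2 (matching 'fa' starting at position 3)
LZ77 triple: (4, 2, 'a')


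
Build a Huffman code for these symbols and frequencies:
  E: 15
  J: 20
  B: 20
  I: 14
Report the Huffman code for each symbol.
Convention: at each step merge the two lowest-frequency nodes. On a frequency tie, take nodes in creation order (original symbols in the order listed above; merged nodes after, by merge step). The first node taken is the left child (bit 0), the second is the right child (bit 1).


Huffman tree construction:
Step 1: Merge I(14) + E(15) = 29
Step 2: Merge J(20) + B(20) = 40
Step 3: Merge (I+E)(29) + (J+B)(40) = 69
Read each symbol's code off the tree from the root (left child = 0, right child = 1).

Codes:
  E: 01 (length 2)
  J: 10 (length 2)
  B: 11 (length 2)
  I: 00 (length 2)
Average code length: 138/69 = 2.0000 bits/symbol


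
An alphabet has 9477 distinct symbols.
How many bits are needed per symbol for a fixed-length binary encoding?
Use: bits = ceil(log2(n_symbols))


log2(9477) = 13.2102
Bracket: 2^13 = 8192 < 9477 <= 2^14 = 16384
So ceil(log2(9477)) = 14

bits = ceil(log2(9477)) = ceil(13.2102) = 14 bits


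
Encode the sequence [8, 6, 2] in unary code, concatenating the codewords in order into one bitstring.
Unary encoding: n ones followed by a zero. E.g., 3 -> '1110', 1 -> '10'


Encode each number as n ones followed by a terminating 0:
  8 -> 111111110 (9 bits)
  6 -> 1111110 (7 bits)
  2 -> 110 (3 bits)
Total length = 9 + 7 + 3 = 19 bits.

Unary([8, 6, 2]) = 1111111101111110110 (19 bits)


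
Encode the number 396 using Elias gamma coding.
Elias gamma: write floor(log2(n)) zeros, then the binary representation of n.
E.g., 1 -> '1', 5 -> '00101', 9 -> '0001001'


num_bits = floor(log2(396)) + 1 = 9
leading_zeros = num_bits - 1 = 8
binary(396) = 110001100

Elias gamma(396) = '00000000' + '110001100' = 00000000110001100 (17 bits)


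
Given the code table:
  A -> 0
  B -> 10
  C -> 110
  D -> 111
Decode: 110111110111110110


Decoding:
110 -> C
111 -> D
110 -> C
111 -> D
110 -> C
110 -> C


Result: CDCDCC


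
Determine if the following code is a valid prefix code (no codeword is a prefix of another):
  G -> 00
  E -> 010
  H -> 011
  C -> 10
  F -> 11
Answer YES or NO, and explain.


Checking each pair (does one codeword prefix another?):
  G='00' vs E='010': no prefix
  G='00' vs H='011': no prefix
  G='00' vs C='10': no prefix
  G='00' vs F='11': no prefix
  E='010' vs G='00': no prefix
  E='010' vs H='011': no prefix
  E='010' vs C='10': no prefix
  E='010' vs F='11': no prefix
  H='011' vs G='00': no prefix
  H='011' vs E='010': no prefix
  H='011' vs C='10': no prefix
  H='011' vs F='11': no prefix
  C='10' vs G='00': no prefix
  C='10' vs E='010': no prefix
  C='10' vs H='011': no prefix
  C='10' vs F='11': no prefix
  F='11' vs G='00': no prefix
  F='11' vs E='010': no prefix
  F='11' vs H='011': no prefix
  F='11' vs C='10': no prefix
No violation found over all pairs.

YES -- this is a valid prefix code. No codeword is a prefix of any other codeword.


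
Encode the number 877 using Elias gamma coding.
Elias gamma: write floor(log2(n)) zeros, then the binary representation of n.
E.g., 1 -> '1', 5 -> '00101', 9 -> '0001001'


num_bits = floor(log2(877)) + 1 = 10
leading_zeros = num_bits - 1 = 9
binary(877) = 1101101101

Elias gamma(877) = '000000000' + '1101101101' = 0000000001101101101 (19 bits)


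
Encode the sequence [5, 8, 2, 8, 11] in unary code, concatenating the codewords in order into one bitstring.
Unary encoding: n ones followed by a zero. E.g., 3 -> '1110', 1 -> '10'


Encode each number as n ones followed by a terminating 0:
  5 -> 111110 (6 bits)
  8 -> 111111110 (9 bits)
  2 -> 110 (3 bits)
  8 -> 111111110 (9 bits)
  11 -> 111111111110 (12 bits)
Total length = 6 + 9 + 3 + 9 + 12 = 39 bits.

Unary([5, 8, 2, 8, 11]) = 111110111111110110111111110111111111110 (39 bits)


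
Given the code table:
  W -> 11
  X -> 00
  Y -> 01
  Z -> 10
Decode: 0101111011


Decoding:
01 -> Y
01 -> Y
11 -> W
10 -> Z
11 -> W


Result: YYWZW


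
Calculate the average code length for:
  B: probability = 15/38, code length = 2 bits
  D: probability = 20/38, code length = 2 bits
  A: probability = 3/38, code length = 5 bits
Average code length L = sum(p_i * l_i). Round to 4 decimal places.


Weighted contributions p_i * l_i:
  B: (15/38) * 2 = 30/38
  D: (20/38) * 2 = 40/38
  A: (3/38) * 5 = 15/38
Sum = (30 + 40 + 15)/38 = 85/38

L = 85/38 = 2.2368 bits/symbol


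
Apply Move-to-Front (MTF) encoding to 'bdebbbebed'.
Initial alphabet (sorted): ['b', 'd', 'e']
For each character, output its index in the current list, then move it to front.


MTF encoding:
'b': index 0 in ['b', 'd', 'e'] -> ['b', 'd', 'e']
'd': index 1 in ['b', 'd', 'e'] -> ['d', 'b', 'e']
'e': index 2 in ['d', 'b', 'e'] -> ['e', 'd', 'b']
'b': index 2 in ['e', 'd', 'b'] -> ['b', 'e', 'd']
'b': index 0 in ['b', 'e', 'd'] -> ['b', 'e', 'd']
'b': index 0 in ['b', 'e', 'd'] -> ['b', 'e', 'd']
'e': index 1 in ['b', 'e', 'd'] -> ['e', 'b', 'd']
'b': index 1 in ['e', 'b', 'd'] -> ['b', 'e', 'd']
'e': index 1 in ['b', 'e', 'd'] -> ['e', 'b', 'd']
'd': index 2 in ['e', 'b', 'd'] -> ['d', 'e', 'b']


Output: [0, 1, 2, 2, 0, 0, 1, 1, 1, 2]


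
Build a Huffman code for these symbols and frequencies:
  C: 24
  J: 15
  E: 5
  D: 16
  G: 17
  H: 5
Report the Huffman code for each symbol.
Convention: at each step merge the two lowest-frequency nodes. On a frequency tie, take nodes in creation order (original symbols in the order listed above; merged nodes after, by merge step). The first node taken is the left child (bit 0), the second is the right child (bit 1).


Huffman tree construction:
Step 1: Merge E(5) + H(5) = 10
Step 2: Merge (E+H)(10) + J(15) = 25
Step 3: Merge D(16) + G(17) = 33
Step 4: Merge C(24) + ((E+H)+J)(25) = 49
Step 5: Merge (D+G)(33) + (C+((E+H)+J))(49) = 82
Read each symbol's code off the tree from the root (left child = 0, right child = 1).

Codes:
  C: 10 (length 2)
  J: 111 (length 3)
  E: 1100 (length 4)
  D: 00 (length 2)
  G: 01 (length 2)
  H: 1101 (length 4)
Average code length: 199/82 = 2.4268 bits/symbol


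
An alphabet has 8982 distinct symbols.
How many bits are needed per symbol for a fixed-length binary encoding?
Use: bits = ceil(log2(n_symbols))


log2(8982) = 13.1328
Bracket: 2^13 = 8192 < 8982 <= 2^14 = 16384
So ceil(log2(8982)) = 14

bits = ceil(log2(8982)) = ceil(13.1328) = 14 bits


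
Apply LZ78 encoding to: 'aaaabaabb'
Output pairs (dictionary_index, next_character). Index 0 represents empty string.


LZ78 encoding steps:
Dictionary: {0: ''}
Step 1: w='' (idx 0), next='a' -> output (0, 'a'), add 'a' as idx 1
Step 2: w='a' (idx 1), next='a' -> output (1, 'a'), add 'aa' as idx 2
Step 3: w='a' (idx 1), next='b' -> output (1, 'b'), add 'ab' as idx 3
Step 4: w='aa' (idx 2), next='b' -> output (2, 'b'), add 'aab' as idx 4
Step 5: w='' (idx 0), next='b' -> output (0, 'b'), add 'b' as idx 5


Encoded: [(0, 'a'), (1, 'a'), (1, 'b'), (2, 'b'), (0, 'b')]


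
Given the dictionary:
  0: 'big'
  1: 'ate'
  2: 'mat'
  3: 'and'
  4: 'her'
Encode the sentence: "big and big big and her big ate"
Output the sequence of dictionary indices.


Look up each word in the dictionary:
  'big' -> 0
  'and' -> 3
  'big' -> 0
  'big' -> 0
  'and' -> 3
  'her' -> 4
  'big' -> 0
  'ate' -> 1

Encoded: [0, 3, 0, 0, 3, 4, 0, 1]


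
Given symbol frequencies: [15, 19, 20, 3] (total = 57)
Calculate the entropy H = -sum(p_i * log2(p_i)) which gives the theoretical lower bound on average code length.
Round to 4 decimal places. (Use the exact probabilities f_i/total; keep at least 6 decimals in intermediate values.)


Per-symbol terms -p_i * log2(p_i) with p_i = f_i/57:
  p = 15/57 = 0.263158: log2(p) = -1.925999, -p*log2(p) = 0.506842
  p = 19/57 = 0.333333: log2(p) = -1.584963, -p*log2(p) = 0.528321
  p = 20/57 = 0.350877: log2(p) = -1.510962, -p*log2(p) = 0.530162
  p = 3/57 = 0.052632: log2(p) = -4.247928, -p*log2(p) = 0.223575
H = 0.506842 + 0.528321 + 0.530162 + 0.223575 = 1.788900

H = 1.7889 bits/symbol


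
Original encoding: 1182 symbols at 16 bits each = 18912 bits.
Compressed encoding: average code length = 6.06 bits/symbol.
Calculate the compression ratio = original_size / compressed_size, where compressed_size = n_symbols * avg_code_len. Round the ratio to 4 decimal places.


original_size = n_symbols * orig_bits = 1182 * 16 = 18912 bits
compressed_size = n_symbols * avg_code_len = 1182 * 6.06 = 7162.92 bits
ratio = original_size / compressed_size = 18912 / 7162.92 = 2.6403

Compression ratio = 2.6403


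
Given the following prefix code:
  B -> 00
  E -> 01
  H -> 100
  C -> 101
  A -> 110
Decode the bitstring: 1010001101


Decoding step by step:
Bits 101 -> C
Bits 00 -> B
Bits 01 -> E
Bits 101 -> C


Decoded message: CBEC


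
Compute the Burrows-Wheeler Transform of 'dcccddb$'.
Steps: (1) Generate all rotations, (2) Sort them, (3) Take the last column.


Rotations (sorted):
  0: $dcccddb -> last char: b
  1: b$dcccdd -> last char: d
  2: cccddb$d -> last char: d
  3: ccddb$dc -> last char: c
  4: cddb$dcc -> last char: c
  5: db$dcccd -> last char: d
  6: dcccddb$ -> last char: $
  7: ddb$dccc -> last char: c


BWT = bddccd$c


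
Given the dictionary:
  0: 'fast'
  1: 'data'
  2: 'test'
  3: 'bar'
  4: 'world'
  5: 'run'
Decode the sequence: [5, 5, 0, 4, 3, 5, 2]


Look up each index in the dictionary:
  5 -> 'run'
  5 -> 'run'
  0 -> 'fast'
  4 -> 'world'
  3 -> 'bar'
  5 -> 'run'
  2 -> 'test'

Decoded: "run run fast world bar run test"


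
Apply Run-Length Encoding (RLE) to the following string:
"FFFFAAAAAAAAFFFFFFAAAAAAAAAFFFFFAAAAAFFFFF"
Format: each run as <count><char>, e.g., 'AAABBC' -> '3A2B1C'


Scanning runs left to right:
  i=0: run of 'F' x 4 -> '4F'
  i=4: run of 'A' x 8 -> '8A'
  i=12: run of 'F' x 6 -> '6F'
  i=18: run of 'A' x 9 -> '9A'
  i=27: run of 'F' x 5 -> '5F'
  i=32: run of 'A' x 5 -> '5A'
  i=37: run of 'F' x 5 -> '5F'

RLE = 4F8A6F9A5F5A5F


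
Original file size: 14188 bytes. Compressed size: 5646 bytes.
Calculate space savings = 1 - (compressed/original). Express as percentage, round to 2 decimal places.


ratio = compressed/original = 5646/14188 = 0.397942
savings = 1 - ratio = 1 - 0.397942 = 0.602058
as a percentage: 0.602058 * 100 = 60.21%

Space savings = 1 - 5646/14188 = 60.21%


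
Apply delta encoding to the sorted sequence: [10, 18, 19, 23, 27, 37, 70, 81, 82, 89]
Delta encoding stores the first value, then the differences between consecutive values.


First value: 10
Deltas:
  18 - 10 = 8
  19 - 18 = 1
  23 - 19 = 4
  27 - 23 = 4
  37 - 27 = 10
  70 - 37 = 33
  81 - 70 = 11
  82 - 81 = 1
  89 - 82 = 7


Delta encoded: [10, 8, 1, 4, 4, 10, 33, 11, 1, 7]


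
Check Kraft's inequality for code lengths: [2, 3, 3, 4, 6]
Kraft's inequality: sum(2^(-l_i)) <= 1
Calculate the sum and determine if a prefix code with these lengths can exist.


Sum = 2^(-2) + 2^(-3) + 2^(-3) + 2^(-4) + 2^(-6)
    = 0.25 + 0.125 + 0.125 + 0.0625 + 0.015625
    = 37/64 = 0.578125
Since 0.578125 <= 1, Kraft's inequality IS satisfied.
A prefix code with these lengths CAN exist.

Kraft sum = 0.578125. Satisfied.


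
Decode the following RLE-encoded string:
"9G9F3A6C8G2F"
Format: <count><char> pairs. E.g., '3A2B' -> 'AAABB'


Expanding each <count><char> pair:
  9G -> 'GGGGGGGGG'
  9F -> 'FFFFFFFFF'
  3A -> 'AAA'
  6C -> 'CCCCCC'
  8G -> 'GGGGGGGG'
  2F -> 'FF'

Decoded = GGGGGGGGGFFFFFFFFFAAACCCCCCGGGGGGGGFF


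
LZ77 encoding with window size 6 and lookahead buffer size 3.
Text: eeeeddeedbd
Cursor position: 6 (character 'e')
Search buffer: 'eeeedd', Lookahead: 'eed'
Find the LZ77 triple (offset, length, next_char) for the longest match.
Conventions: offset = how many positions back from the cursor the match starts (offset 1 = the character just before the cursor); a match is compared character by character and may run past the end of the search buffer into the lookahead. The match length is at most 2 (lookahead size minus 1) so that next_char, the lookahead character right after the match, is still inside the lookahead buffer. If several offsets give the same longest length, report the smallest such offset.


Try each offset into the search buffer:
  offset=1 (pos 5, char 'd'): match length 0
  offset=2 (pos 4, char 'd'): match length 0
  offset=3 (pos 3, char 'e'): match length 1
  offset=4 (pos 2, char 'e'): match length 2
  offset=5 (pos 1, char 'e'): match length 2
  offset=6 (pos 0, char 'e'): match length 2
Longest match has length 2, found at offsets 4, 5, 6; take the smallest, offset 4.
next_char = character at position 6 + 2 = 8 -> 'd'

Best match: offset=4, length=2 (matching 'ee' starting at position 2)
LZ77 triple: (4, 2, 'd')


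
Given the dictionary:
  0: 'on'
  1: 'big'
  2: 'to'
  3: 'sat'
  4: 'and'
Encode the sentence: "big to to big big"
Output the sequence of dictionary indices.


Look up each word in the dictionary:
  'big' -> 1
  'to' -> 2
  'to' -> 2
  'big' -> 1
  'big' -> 1

Encoded: [1, 2, 2, 1, 1]


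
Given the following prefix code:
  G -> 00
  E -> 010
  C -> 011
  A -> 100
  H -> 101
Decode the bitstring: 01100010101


Decoding step by step:
Bits 011 -> C
Bits 00 -> G
Bits 010 -> E
Bits 101 -> H


Decoded message: CGEH


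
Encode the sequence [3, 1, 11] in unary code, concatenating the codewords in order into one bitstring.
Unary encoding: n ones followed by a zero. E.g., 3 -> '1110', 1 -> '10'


Encode each number as n ones followed by a terminating 0:
  3 -> 1110 (4 bits)
  1 -> 10 (2 bits)
  11 -> 111111111110 (12 bits)
Total length = 4 + 2 + 12 = 18 bits.

Unary([3, 1, 11]) = 111010111111111110 (18 bits)


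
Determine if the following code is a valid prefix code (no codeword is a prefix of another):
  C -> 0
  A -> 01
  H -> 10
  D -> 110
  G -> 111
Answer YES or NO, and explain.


Checking each pair (does one codeword prefix another?):
  C='0' vs A='01': prefix -- VIOLATION

NO -- this is NOT a valid prefix code. C (0) is a prefix of A (01).


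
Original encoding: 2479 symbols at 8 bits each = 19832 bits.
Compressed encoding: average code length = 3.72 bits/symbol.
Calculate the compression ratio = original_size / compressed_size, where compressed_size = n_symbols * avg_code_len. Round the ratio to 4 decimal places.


original_size = n_symbols * orig_bits = 2479 * 8 = 19832 bits
compressed_size = n_symbols * avg_code_len = 2479 * 3.72 = 9221.88 bits
ratio = original_size / compressed_size = 19832 / 9221.88 = 2.1505

Compression ratio = 2.1505


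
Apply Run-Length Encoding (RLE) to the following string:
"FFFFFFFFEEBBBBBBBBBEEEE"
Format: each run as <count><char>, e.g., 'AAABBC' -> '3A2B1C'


Scanning runs left to right:
  i=0: run of 'F' x 8 -> '8F'
  i=8: run of 'E' x 2 -> '2E'
  i=10: run of 'B' x 9 -> '9B'
  i=19: run of 'E' x 4 -> '4E'

RLE = 8F2E9B4E


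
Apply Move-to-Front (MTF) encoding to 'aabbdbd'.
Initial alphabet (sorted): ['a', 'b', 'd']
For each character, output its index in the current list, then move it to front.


MTF encoding:
'a': index 0 in ['a', 'b', 'd'] -> ['a', 'b', 'd']
'a': index 0 in ['a', 'b', 'd'] -> ['a', 'b', 'd']
'b': index 1 in ['a', 'b', 'd'] -> ['b', 'a', 'd']
'b': index 0 in ['b', 'a', 'd'] -> ['b', 'a', 'd']
'd': index 2 in ['b', 'a', 'd'] -> ['d', 'b', 'a']
'b': index 1 in ['d', 'b', 'a'] -> ['b', 'd', 'a']
'd': index 1 in ['b', 'd', 'a'] -> ['d', 'b', 'a']


Output: [0, 0, 1, 0, 2, 1, 1]


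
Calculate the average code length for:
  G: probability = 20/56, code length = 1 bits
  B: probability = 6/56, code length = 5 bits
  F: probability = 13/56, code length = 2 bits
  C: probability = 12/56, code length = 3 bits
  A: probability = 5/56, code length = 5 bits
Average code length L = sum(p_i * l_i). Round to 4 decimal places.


Weighted contributions p_i * l_i:
  G: (20/56) * 1 = 20/56
  B: (6/56) * 5 = 30/56
  F: (13/56) * 2 = 26/56
  C: (12/56) * 3 = 36/56
  A: (5/56) * 5 = 25/56
Sum = (20 + 30 + 26 + 36 + 25)/56 = 137/56

L = 137/56 = 2.4464 bits/symbol


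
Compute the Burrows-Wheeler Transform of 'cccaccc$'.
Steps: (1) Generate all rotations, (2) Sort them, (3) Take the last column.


Rotations (sorted):
  0: $cccaccc -> last char: c
  1: accc$ccc -> last char: c
  2: c$cccacc -> last char: c
  3: caccc$cc -> last char: c
  4: cc$cccac -> last char: c
  5: ccaccc$c -> last char: c
  6: ccc$ccca -> last char: a
  7: cccaccc$ -> last char: $


BWT = cccccca$


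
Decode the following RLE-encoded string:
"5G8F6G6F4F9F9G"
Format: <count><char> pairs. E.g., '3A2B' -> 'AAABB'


Expanding each <count><char> pair:
  5G -> 'GGGGG'
  8F -> 'FFFFFFFF'
  6G -> 'GGGGGG'
  6F -> 'FFFFFF'
  4F -> 'FFFF'
  9F -> 'FFFFFFFFF'
  9G -> 'GGGGGGGGG'

Decoded = GGGGGFFFFFFFFGGGGGGFFFFFFFFFFFFFFFFFFFGGGGGGGGG


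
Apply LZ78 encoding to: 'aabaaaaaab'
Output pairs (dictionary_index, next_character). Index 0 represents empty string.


LZ78 encoding steps:
Dictionary: {0: ''}
Step 1: w='' (idx 0), next='a' -> output (0, 'a'), add 'a' as idx 1
Step 2: w='a' (idx 1), next='b' -> output (1, 'b'), add 'ab' as idx 2
Step 3: w='a' (idx 1), next='a' -> output (1, 'a'), add 'aa' as idx 3
Step 4: w='aa' (idx 3), next='a' -> output (3, 'a'), add 'aaa' as idx 4
Step 5: w='ab' (idx 2), end of input -> output (2, '')


Encoded: [(0, 'a'), (1, 'b'), (1, 'a'), (3, 'a'), (2, '')]


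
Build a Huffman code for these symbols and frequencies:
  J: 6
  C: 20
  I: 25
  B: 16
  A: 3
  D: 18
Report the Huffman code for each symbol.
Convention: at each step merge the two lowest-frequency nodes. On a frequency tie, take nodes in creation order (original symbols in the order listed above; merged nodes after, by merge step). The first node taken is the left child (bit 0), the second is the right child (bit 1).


Huffman tree construction:
Step 1: Merge A(3) + J(6) = 9
Step 2: Merge (A+J)(9) + B(16) = 25
Step 3: Merge D(18) + C(20) = 38
Step 4: Merge I(25) + ((A+J)+B)(25) = 50
Step 5: Merge (D+C)(38) + (I+((A+J)+B))(50) = 88
Read each symbol's code off the tree from the root (left child = 0, right child = 1).

Codes:
  J: 1101 (length 4)
  C: 01 (length 2)
  I: 10 (length 2)
  B: 111 (length 3)
  A: 1100 (length 4)
  D: 00 (length 2)
Average code length: 210/88 = 2.3864 bits/symbol


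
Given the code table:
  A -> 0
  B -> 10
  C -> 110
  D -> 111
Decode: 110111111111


Decoding:
110 -> C
111 -> D
111 -> D
111 -> D


Result: CDDD


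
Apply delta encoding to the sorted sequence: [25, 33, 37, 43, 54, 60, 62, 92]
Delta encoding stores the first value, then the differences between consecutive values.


First value: 25
Deltas:
  33 - 25 = 8
  37 - 33 = 4
  43 - 37 = 6
  54 - 43 = 11
  60 - 54 = 6
  62 - 60 = 2
  92 - 62 = 30


Delta encoded: [25, 8, 4, 6, 11, 6, 2, 30]


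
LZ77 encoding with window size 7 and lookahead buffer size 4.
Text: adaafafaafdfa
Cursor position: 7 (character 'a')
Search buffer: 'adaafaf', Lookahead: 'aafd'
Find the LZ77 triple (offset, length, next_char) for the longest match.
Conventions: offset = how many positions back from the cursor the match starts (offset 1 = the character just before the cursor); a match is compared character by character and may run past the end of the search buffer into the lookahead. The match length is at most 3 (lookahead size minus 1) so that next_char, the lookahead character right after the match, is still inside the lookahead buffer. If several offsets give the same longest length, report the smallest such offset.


Try each offset into the search buffer:
  offset=1 (pos 6, char 'f'): match length 0
  offset=2 (pos 5, char 'a'): match length 1
  offset=3 (pos 4, char 'f'): match length 0
  offset=4 (pos 3, char 'a'): match length 1
  offset=5 (pos 2, char 'a'): match length 3
  offset=6 (pos 1, char 'd'): match length 0
  offset=7 (pos 0, char 'a'): match length 1
Longest match has length 3 at offset 5.
next_char = character at position 7 + 3 = 10 -> 'd'

Best match: offset=5, length=3 (matching 'aaf' starting at position 2)
LZ77 triple: (5, 3, 'd')


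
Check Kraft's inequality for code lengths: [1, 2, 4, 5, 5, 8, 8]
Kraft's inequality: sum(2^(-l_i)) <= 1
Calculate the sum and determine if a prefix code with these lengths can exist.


Sum = 2^(-1) + 2^(-2) + 2^(-4) + 2^(-5) + 2^(-5) + 2^(-8) + 2^(-8)
    = 0.5 + 0.25 + 0.0625 + 0.03125 + 0.03125 + 0.00390625 + 0.00390625
    = 226/256 = 0.8828125
Since 0.8828125 <= 1, Kraft's inequality IS satisfied.
A prefix code with these lengths CAN exist.

Kraft sum = 0.8828125. Satisfied.


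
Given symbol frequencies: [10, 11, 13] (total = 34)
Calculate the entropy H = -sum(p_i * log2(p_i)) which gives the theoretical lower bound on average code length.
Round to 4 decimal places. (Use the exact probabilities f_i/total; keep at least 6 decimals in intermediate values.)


Per-symbol terms -p_i * log2(p_i) with p_i = f_i/34:
  p = 10/34 = 0.294118: log2(p) = -1.765535, -p*log2(p) = 0.519275
  p = 11/34 = 0.323529: log2(p) = -1.628031, -p*log2(p) = 0.526716
  p = 13/34 = 0.382353: log2(p) = -1.387023, -p*log2(p) = 0.530332
H = 0.519275 + 0.526716 + 0.530332 = 1.576323

H = 1.5763 bits/symbol


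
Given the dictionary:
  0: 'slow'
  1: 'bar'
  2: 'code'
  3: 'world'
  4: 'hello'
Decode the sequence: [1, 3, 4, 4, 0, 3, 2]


Look up each index in the dictionary:
  1 -> 'bar'
  3 -> 'world'
  4 -> 'hello'
  4 -> 'hello'
  0 -> 'slow'
  3 -> 'world'
  2 -> 'code'

Decoded: "bar world hello hello slow world code"


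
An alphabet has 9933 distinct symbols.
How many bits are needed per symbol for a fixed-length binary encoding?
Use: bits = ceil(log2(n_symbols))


log2(9933) = 13.278
Bracket: 2^13 = 8192 < 9933 <= 2^14 = 16384
So ceil(log2(9933)) = 14

bits = ceil(log2(9933)) = ceil(13.278) = 14 bits


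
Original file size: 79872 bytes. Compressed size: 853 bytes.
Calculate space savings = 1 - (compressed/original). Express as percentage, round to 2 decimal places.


ratio = compressed/original = 853/79872 = 0.01068
savings = 1 - ratio = 1 - 0.01068 = 0.98932
as a percentage: 0.98932 * 100 = 98.93%

Space savings = 1 - 853/79872 = 98.93%


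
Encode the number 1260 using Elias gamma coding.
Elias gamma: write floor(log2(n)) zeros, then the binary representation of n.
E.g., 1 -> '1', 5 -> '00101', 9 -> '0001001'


num_bits = floor(log2(1260)) + 1 = 11
leading_zeros = num_bits - 1 = 10
binary(1260) = 10011101100

Elias gamma(1260) = '0000000000' + '10011101100' = 000000000010011101100 (21 bits)


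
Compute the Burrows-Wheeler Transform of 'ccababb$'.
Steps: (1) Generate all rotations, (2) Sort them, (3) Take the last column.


Rotations (sorted):
  0: $ccababb -> last char: b
  1: ababb$cc -> last char: c
  2: abb$ccab -> last char: b
  3: b$ccabab -> last char: b
  4: babb$cca -> last char: a
  5: bb$ccaba -> last char: a
  6: cababb$c -> last char: c
  7: ccababb$ -> last char: $


BWT = bcbbaac$


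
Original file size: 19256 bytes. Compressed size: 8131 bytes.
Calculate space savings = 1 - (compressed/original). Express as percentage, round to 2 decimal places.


ratio = compressed/original = 8131/19256 = 0.422258
savings = 1 - ratio = 1 - 0.422258 = 0.577742
as a percentage: 0.577742 * 100 = 57.77%

Space savings = 1 - 8131/19256 = 57.77%


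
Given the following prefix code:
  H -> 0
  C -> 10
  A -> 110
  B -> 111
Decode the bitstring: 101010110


Decoding step by step:
Bits 10 -> C
Bits 10 -> C
Bits 10 -> C
Bits 110 -> A


Decoded message: CCCA


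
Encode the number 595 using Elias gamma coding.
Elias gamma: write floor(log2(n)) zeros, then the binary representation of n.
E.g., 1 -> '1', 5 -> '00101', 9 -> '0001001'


num_bits = floor(log2(595)) + 1 = 10
leading_zeros = num_bits - 1 = 9
binary(595) = 1001010011

Elias gamma(595) = '000000000' + '1001010011' = 0000000001001010011 (19 bits)


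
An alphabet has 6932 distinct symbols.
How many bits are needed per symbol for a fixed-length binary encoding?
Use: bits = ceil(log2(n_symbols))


log2(6932) = 12.7591
Bracket: 2^12 = 4096 < 6932 <= 2^13 = 8192
So ceil(log2(6932)) = 13

bits = ceil(log2(6932)) = ceil(12.7591) = 13 bits


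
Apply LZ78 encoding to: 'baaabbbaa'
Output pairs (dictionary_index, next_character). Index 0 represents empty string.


LZ78 encoding steps:
Dictionary: {0: ''}
Step 1: w='' (idx 0), next='b' -> output (0, 'b'), add 'b' as idx 1
Step 2: w='' (idx 0), next='a' -> output (0, 'a'), add 'a' as idx 2
Step 3: w='a' (idx 2), next='a' -> output (2, 'a'), add 'aa' as idx 3
Step 4: w='b' (idx 1), next='b' -> output (1, 'b'), add 'bb' as idx 4
Step 5: w='b' (idx 1), next='a' -> output (1, 'a'), add 'ba' as idx 5
Step 6: w='a' (idx 2), end of input -> output (2, '')


Encoded: [(0, 'b'), (0, 'a'), (2, 'a'), (1, 'b'), (1, 'a'), (2, '')]


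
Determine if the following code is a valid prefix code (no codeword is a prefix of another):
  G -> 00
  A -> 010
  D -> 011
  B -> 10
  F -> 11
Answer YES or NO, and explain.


Checking each pair (does one codeword prefix another?):
  G='00' vs A='010': no prefix
  G='00' vs D='011': no prefix
  G='00' vs B='10': no prefix
  G='00' vs F='11': no prefix
  A='010' vs G='00': no prefix
  A='010' vs D='011': no prefix
  A='010' vs B='10': no prefix
  A='010' vs F='11': no prefix
  D='011' vs G='00': no prefix
  D='011' vs A='010': no prefix
  D='011' vs B='10': no prefix
  D='011' vs F='11': no prefix
  B='10' vs G='00': no prefix
  B='10' vs A='010': no prefix
  B='10' vs D='011': no prefix
  B='10' vs F='11': no prefix
  F='11' vs G='00': no prefix
  F='11' vs A='010': no prefix
  F='11' vs D='011': no prefix
  F='11' vs B='10': no prefix
No violation found over all pairs.

YES -- this is a valid prefix code. No codeword is a prefix of any other codeword.


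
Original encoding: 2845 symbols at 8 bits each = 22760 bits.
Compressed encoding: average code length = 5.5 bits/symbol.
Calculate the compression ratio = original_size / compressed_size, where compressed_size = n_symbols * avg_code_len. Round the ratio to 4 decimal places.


original_size = n_symbols * orig_bits = 2845 * 8 = 22760 bits
compressed_size = n_symbols * avg_code_len = 2845 * 5.5 = 15647.5 bits
ratio = original_size / compressed_size = 22760 / 15647.5 = 1.4545

Compression ratio = 1.4545


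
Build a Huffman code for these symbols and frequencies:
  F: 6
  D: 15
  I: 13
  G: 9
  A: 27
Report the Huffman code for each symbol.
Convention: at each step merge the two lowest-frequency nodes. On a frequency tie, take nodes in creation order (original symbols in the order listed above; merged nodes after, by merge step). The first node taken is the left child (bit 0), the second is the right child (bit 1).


Huffman tree construction:
Step 1: Merge F(6) + G(9) = 15
Step 2: Merge I(13) + D(15) = 28
Step 3: Merge (F+G)(15) + A(27) = 42
Step 4: Merge (I+D)(28) + ((F+G)+A)(42) = 70
Read each symbol's code off the tree from the root (left child = 0, right child = 1).

Codes:
  F: 100 (length 3)
  D: 01 (length 2)
  I: 00 (length 2)
  G: 101 (length 3)
  A: 11 (length 2)
Average code length: 155/70 = 2.2143 bits/symbol


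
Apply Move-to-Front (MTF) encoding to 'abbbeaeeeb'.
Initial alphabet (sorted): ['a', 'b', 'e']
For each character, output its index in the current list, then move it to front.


MTF encoding:
'a': index 0 in ['a', 'b', 'e'] -> ['a', 'b', 'e']
'b': index 1 in ['a', 'b', 'e'] -> ['b', 'a', 'e']
'b': index 0 in ['b', 'a', 'e'] -> ['b', 'a', 'e']
'b': index 0 in ['b', 'a', 'e'] -> ['b', 'a', 'e']
'e': index 2 in ['b', 'a', 'e'] -> ['e', 'b', 'a']
'a': index 2 in ['e', 'b', 'a'] -> ['a', 'e', 'b']
'e': index 1 in ['a', 'e', 'b'] -> ['e', 'a', 'b']
'e': index 0 in ['e', 'a', 'b'] -> ['e', 'a', 'b']
'e': index 0 in ['e', 'a', 'b'] -> ['e', 'a', 'b']
'b': index 2 in ['e', 'a', 'b'] -> ['b', 'e', 'a']


Output: [0, 1, 0, 0, 2, 2, 1, 0, 0, 2]


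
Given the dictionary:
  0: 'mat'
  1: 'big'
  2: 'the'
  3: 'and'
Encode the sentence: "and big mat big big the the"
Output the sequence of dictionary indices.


Look up each word in the dictionary:
  'and' -> 3
  'big' -> 1
  'mat' -> 0
  'big' -> 1
  'big' -> 1
  'the' -> 2
  'the' -> 2

Encoded: [3, 1, 0, 1, 1, 2, 2]


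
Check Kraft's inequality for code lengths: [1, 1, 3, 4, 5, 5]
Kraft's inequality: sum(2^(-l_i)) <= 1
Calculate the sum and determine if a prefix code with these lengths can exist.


Sum = 2^(-1) + 2^(-1) + 2^(-3) + 2^(-4) + 2^(-5) + 2^(-5)
    = 0.5 + 0.5 + 0.125 + 0.0625 + 0.03125 + 0.03125
    = 40/32 = 1.25
Since 1.25 > 1, Kraft's inequality is NOT satisfied.
A prefix code with these lengths CANNOT exist.

Kraft sum = 1.25. Not satisfied.


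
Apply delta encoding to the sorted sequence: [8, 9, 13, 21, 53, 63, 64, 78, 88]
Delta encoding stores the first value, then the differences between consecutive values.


First value: 8
Deltas:
  9 - 8 = 1
  13 - 9 = 4
  21 - 13 = 8
  53 - 21 = 32
  63 - 53 = 10
  64 - 63 = 1
  78 - 64 = 14
  88 - 78 = 10


Delta encoded: [8, 1, 4, 8, 32, 10, 1, 14, 10]


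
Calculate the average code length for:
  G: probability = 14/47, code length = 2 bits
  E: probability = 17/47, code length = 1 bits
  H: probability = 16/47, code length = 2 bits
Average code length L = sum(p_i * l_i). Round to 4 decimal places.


Weighted contributions p_i * l_i:
  G: (14/47) * 2 = 28/47
  E: (17/47) * 1 = 17/47
  H: (16/47) * 2 = 32/47
Sum = (28 + 17 + 32)/47 = 77/47

L = 77/47 = 1.6383 bits/symbol


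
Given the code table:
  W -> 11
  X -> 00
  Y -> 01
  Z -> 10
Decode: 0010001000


Decoding:
00 -> X
10 -> Z
00 -> X
10 -> Z
00 -> X


Result: XZXZX


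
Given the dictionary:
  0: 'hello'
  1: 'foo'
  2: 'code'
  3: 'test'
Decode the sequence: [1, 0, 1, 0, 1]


Look up each index in the dictionary:
  1 -> 'foo'
  0 -> 'hello'
  1 -> 'foo'
  0 -> 'hello'
  1 -> 'foo'

Decoded: "foo hello foo hello foo"


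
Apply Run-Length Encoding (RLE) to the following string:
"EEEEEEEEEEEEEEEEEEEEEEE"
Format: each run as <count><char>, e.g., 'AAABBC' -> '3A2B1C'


Scanning runs left to right:
  i=0: run of 'E' x 23 -> '23E'

RLE = 23E


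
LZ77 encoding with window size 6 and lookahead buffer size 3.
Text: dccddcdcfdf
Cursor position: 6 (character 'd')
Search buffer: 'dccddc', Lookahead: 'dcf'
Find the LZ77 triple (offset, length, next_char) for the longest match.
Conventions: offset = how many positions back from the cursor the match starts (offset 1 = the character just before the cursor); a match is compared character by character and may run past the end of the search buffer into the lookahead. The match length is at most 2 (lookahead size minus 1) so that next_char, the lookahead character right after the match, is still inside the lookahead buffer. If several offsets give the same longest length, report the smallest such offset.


Try each offset into the search buffer:
  offset=1 (pos 5, char 'c'): match length 0
  offset=2 (pos 4, char 'd'): match length 2
  offset=3 (pos 3, char 'd'): match length 1
  offset=4 (pos 2, char 'c'): match length 0
  offset=5 (pos 1, char 'c'): match length 0
  offset=6 (pos 0, char 'd'): match length 2
Longest match has length 2, found at offsets 2, 6; take the smallest, offset 2.
next_char = character at position 6 + 2 = 8 -> 'f'

Best match: offset=2, length=2 (matching 'dc' starting at position 4)
LZ77 triple: (2, 2, 'f')


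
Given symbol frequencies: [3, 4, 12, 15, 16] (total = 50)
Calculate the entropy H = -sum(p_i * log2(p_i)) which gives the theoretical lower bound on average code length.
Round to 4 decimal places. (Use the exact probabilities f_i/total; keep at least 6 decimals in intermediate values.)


Per-symbol terms -p_i * log2(p_i) with p_i = f_i/50:
  p = 3/50 = 0.060000: log2(p) = -4.058894, -p*log2(p) = 0.243534
  p = 4/50 = 0.080000: log2(p) = -3.643856, -p*log2(p) = 0.291508
  p = 12/50 = 0.240000: log2(p) = -2.058894, -p*log2(p) = 0.494134
  p = 15/50 = 0.300000: log2(p) = -1.736966, -p*log2(p) = 0.521090
  p = 16/50 = 0.320000: log2(p) = -1.643856, -p*log2(p) = 0.526034
H = 0.243534 + 0.291508 + 0.494134 + 0.521090 + 0.526034 = 2.076300

H = 2.0763 bits/symbol


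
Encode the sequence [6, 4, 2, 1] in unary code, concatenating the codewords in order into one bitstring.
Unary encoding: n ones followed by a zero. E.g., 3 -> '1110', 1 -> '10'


Encode each number as n ones followed by a terminating 0:
  6 -> 1111110 (7 bits)
  4 -> 11110 (5 bits)
  2 -> 110 (3 bits)
  1 -> 10 (2 bits)
Total length = 7 + 5 + 3 + 2 = 17 bits.

Unary([6, 4, 2, 1]) = 11111101111011010 (17 bits)


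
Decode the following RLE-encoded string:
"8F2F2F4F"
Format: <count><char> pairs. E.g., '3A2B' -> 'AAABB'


Expanding each <count><char> pair:
  8F -> 'FFFFFFFF'
  2F -> 'FF'
  2F -> 'FF'
  4F -> 'FFFF'

Decoded = FFFFFFFFFFFFFFFF


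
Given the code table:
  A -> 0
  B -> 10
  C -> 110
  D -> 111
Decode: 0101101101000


Decoding:
0 -> A
10 -> B
110 -> C
110 -> C
10 -> B
0 -> A
0 -> A


Result: ABCCBAA


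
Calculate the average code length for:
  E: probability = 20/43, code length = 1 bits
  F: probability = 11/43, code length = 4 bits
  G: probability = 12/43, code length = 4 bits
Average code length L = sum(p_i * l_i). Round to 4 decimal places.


Weighted contributions p_i * l_i:
  E: (20/43) * 1 = 20/43
  F: (11/43) * 4 = 44/43
  G: (12/43) * 4 = 48/43
Sum = (20 + 44 + 48)/43 = 112/43

L = 112/43 = 2.6047 bits/symbol


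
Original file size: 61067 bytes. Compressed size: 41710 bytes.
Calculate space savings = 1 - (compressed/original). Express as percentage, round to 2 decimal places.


ratio = compressed/original = 41710/61067 = 0.68302
savings = 1 - ratio = 1 - 0.68302 = 0.31698
as a percentage: 0.31698 * 100 = 31.7%

Space savings = 1 - 41710/61067 = 31.7%


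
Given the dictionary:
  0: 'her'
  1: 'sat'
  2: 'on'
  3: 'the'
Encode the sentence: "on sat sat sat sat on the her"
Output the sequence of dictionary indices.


Look up each word in the dictionary:
  'on' -> 2
  'sat' -> 1
  'sat' -> 1
  'sat' -> 1
  'sat' -> 1
  'on' -> 2
  'the' -> 3
  'her' -> 0

Encoded: [2, 1, 1, 1, 1, 2, 3, 0]


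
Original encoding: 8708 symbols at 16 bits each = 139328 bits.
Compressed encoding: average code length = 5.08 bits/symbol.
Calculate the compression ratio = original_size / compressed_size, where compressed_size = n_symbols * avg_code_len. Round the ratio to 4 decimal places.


original_size = n_symbols * orig_bits = 8708 * 16 = 139328 bits
compressed_size = n_symbols * avg_code_len = 8708 * 5.08 = 44236.64 bits
ratio = original_size / compressed_size = 139328 / 44236.64 = 3.1496

Compression ratio = 3.1496


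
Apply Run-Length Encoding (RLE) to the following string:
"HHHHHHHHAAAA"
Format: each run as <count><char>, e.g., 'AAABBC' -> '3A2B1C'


Scanning runs left to right:
  i=0: run of 'H' x 8 -> '8H'
  i=8: run of 'A' x 4 -> '4A'

RLE = 8H4A
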